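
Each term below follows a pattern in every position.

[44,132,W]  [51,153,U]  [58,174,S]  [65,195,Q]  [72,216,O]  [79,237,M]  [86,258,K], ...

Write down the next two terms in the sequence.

[93,279,I], [100,300,G]

First value goes 44, 51, 58, 65, 72, 79, 86 → 93 → 100 (+7 each step).
Second value: always 3 × the first value, so 132, 153, 174, 195, 216, 237, 258 → 279 → 300.
Letter: letters move back 2 places in the alphabet; W, U, S, Q, O, M, K → I → G.
So the next two terms are [93,279,I] and [100,300,G].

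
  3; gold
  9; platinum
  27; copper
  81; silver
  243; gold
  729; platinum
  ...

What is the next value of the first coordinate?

2187

First coordinate — ×3 each step: 3, 9, 27, 81, 243, 729 → 2187.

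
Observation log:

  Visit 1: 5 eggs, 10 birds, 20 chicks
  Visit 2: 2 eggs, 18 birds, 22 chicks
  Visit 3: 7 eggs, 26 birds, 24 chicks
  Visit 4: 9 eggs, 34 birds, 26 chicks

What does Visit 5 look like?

For the eggs, each term is the sum of the two before it: 5, 2, 7, 9 → 16.
Birds: 10, 18, 26, 34 → 42 (+8 each step).
Chicks goes 20, 22, 24, 26 → 28 (+2 each step).
Combining the parts gives 16 eggs, 42 birds, 28 chicks.

16 eggs, 42 birds, 28 chicks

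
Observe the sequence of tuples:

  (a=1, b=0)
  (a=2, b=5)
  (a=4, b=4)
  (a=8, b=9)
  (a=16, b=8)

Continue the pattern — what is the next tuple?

A: ×2 each step, so 1, 2, 4, 8, 16 → 32.
B goes 0, 5, 4, 9, 8 → 13 (alternating steps +5, −1, +5, −1, …).
So the next tuple is (a=32, b=13).

(a=32, b=13)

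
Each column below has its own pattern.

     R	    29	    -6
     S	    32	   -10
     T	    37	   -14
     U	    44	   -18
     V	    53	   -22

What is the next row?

W  64  -26

Letter: letters move forward 1 place in the alphabet; R, S, T, U, V → W.
Second component: 29, 32, 37, 44, 53 → 64 (differences are 3, 5, 7, … (increasing by 2 each time)).
Third component goes -6, -10, -14, -18, -22 → -26 (−4 each step).
Combining the parts gives W  64  -26.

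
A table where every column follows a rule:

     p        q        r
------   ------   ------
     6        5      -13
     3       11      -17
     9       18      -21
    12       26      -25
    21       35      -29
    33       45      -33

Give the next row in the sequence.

54  56  -37

Column p: 6, 3, 9, 12, 21, 33 → 54 (each term is the sum of the two before it).
Column q: differences are 6, 7, 8, … (increasing by 1 each time); 5, 11, 18, 26, 35, 45 → 56.
Column r — −4 each step: -13, -17, -21, -25, -29, -33 → -37.
Combining the parts gives 54  56  -37.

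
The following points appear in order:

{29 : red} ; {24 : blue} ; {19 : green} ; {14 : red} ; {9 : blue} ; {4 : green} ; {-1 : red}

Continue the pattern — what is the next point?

{-6 : blue}

For the first coordinate, −5 each step: 29, 24, 19, 14, 9, 4, -1 → -6.
Colour goes red, blue, green, red, blue, green, red → blue (repeats red → blue → green).
Combining the parts gives {-6 : blue}.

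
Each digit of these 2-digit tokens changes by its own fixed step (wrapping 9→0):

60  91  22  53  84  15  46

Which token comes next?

First digit: +3 each step, mod 10; 6, 9, 2, 5, 8, 1, 4 → 7.
Second digit: +1 each step, mod 10, so 0, 1, 2, 3, 4, 5, 6 → 7.
So the next token is 77.

77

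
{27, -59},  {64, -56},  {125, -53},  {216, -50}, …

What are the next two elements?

{343, -47}, {512, -44}

First component goes 27, 64, 125, 216 → 343 → 512 (perfect cubes: 3³, 4³, 5³, …).
Second component: -59, -56, -53, -50 → -47 → -44 (+3 each step).
Putting the parts together: {343, -47} and then {512, -44}.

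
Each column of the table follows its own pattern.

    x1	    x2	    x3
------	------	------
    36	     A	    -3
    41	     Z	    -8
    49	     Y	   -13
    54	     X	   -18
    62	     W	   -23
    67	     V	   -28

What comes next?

Column x1: 36, 41, 49, 54, 62, 67 → 75 (alternating steps +5, +8, +5, +8, …).
Column x2: letters move back 1 place in the alphabet, wrapping A→Z; A, Z, Y, X, W, V → U.
Column x3: -3, -8, -13, -18, -23, -28 → -33 (−5 each step).
Putting it together: 75  U  -33.

75  U  -33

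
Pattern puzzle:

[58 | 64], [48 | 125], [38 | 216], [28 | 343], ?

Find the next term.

First slot: 58, 48, 38, 28 → 18 (−10 each step).
Second slot: perfect cubes: 4³, 5³, 6³, …, so 64, 125, 216, 343 → 512.
Combining the parts gives [18 | 512].

[18 | 512]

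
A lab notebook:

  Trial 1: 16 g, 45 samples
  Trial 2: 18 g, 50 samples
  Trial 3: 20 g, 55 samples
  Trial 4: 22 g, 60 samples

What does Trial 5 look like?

24 g, 65 samples

G: 16, 18, 20, 22 → 24 (+2 each step).
For the samples, +5 each step: 45, 50, 55, 60 → 65.
Putting it together: 24 g, 65 samples.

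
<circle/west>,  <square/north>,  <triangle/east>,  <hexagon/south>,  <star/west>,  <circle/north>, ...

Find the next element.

Shape: circle, square, triangle, hexagon, star, circle → square (repeats circle → square → triangle → hexagon → star).
Direction goes west, north, east, south, west, north → east (repeats west → north → east → south).
Combining the parts gives <square/east>.

<square/east>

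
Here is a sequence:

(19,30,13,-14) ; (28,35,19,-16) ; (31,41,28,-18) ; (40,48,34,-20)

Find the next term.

For the first entry, alternating steps +9, +3, +9, +3, …: 19, 28, 31, 40 → 43.
Second entry: differences are 5, 6, 7, … (increasing by 1 each time), so 30, 35, 41, 48 → 56.
Third entry goes 13, 19, 28, 34 → 43 (alternating steps +6, +9, +6, +9, …).
Fourth entry goes -14, -16, -18, -20 → -22 (−2 each step).
So the next term is (43,56,43,-22).

(43,56,43,-22)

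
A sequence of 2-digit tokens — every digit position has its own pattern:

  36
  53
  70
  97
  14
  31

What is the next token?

58

First digit: 3, 5, 7, 9, 1, 3 → 5 (+2 each step, mod 10).
For the second digit, −3 each step, mod 10: 6, 3, 0, 7, 4, 1 → 8.
Putting it together: 58.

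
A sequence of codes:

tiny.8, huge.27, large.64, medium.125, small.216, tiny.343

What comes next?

Size — repeats tiny → huge → large → medium → small: tiny, huge, large, medium, small, tiny → huge.
Second component: 8, 27, 64, 125, 216, 343 → 512 (perfect cubes: 2³, 3³, 4³, …).
Putting it together: huge.512.

huge.512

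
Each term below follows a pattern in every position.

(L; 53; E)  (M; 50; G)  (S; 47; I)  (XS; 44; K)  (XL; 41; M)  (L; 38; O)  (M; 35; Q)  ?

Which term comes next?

Size: repeats L → M → S → XS → XL, so L, M, S, XS, XL, L, M → S.
Second coordinate: −3 each step, so 53, 50, 47, 44, 41, 38, 35 → 32.
Letter — letters move forward 2 places in the alphabet: E, G, I, K, M, O, Q → S.
Putting it together: (S; 32; S).

(S; 32; S)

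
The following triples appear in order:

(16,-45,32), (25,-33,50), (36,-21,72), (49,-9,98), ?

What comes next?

(64,3,128)

First slot: perfect squares: 4², 5², 6², …; 16, 25, 36, 49 → 64.
Second slot: +12 each step; -45, -33, -21, -9 → 3.
For the third slot, always 2 × the first slot: 32, 50, 72, 98 → 128.
So the next triple is (64,3,128).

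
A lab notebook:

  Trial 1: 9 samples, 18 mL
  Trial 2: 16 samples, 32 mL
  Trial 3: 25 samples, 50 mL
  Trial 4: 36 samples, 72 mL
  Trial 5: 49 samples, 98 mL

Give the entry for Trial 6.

Samples goes 9, 16, 25, 36, 49 → 64 (perfect squares: 3², 4², 5², …).
ML: always 2 × the samples; 18, 32, 50, 72, 98 → 128.
Combining the parts gives 64 samples, 128 mL.

64 samples, 128 mL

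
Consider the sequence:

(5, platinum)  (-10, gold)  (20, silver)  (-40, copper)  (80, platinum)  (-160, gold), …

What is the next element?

First coordinate: ×(-2) each step; 5, -10, 20, -40, 80, -160 → 320.
Metal: platinum, gold, silver, copper, platinum, gold → silver (repeats platinum → gold → silver → copper).
Combining the parts gives (320, silver).

(320, silver)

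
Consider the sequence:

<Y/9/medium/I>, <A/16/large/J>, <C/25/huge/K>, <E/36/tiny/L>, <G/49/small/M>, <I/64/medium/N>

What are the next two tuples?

First letter goes Y, A, C, E, G, I → K → M (letters move forward 2 places in the alphabet, wrapping Z→A).
Second slot: 9, 16, 25, 36, 49, 64 → 81 → 100 (perfect squares: 3², 4², 5², …).
Size: repeats medium → large → huge → tiny → small; medium, large, huge, tiny, small, medium → large → huge.
Second letter — letters move forward 1 place in the alphabet: I, J, K, L, M, N → O → P.
Putting the parts together: <K/81/large/O> and then <M/100/huge/P>.

<K/81/large/O>, <M/100/huge/P>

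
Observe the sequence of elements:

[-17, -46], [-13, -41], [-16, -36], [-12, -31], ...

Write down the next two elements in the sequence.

First value — alternating steps +4, −3, +4, −3, …: -17, -13, -16, -12 → -15 → -11.
Second value: +5 each step; -46, -41, -36, -31 → -26 → -21.
Putting the parts together: [-15, -26] and then [-11, -21].

[-15, -26], [-11, -21]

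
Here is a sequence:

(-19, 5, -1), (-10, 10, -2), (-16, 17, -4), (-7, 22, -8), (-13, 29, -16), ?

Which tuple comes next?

First slot — alternating steps +9, −6, +9, −6, …: -19, -10, -16, -7, -13 → -4.
Second slot: 5, 10, 17, 22, 29 → 34 (alternating steps +5, +7, +5, +7, …).
For the third slot, ×2 each step: -1, -2, -4, -8, -16 → -32.
So the next tuple is (-4, 34, -32).

(-4, 34, -32)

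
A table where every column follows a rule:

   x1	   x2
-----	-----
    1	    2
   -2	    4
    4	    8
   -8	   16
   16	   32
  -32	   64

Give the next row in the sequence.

Column x1: 1, -2, 4, -8, 16, -32 → 64 (×(-2) each step).
For the column x2, ×2 each step: 2, 4, 8, 16, 32, 64 → 128.
So the next row is 64  128.

64  128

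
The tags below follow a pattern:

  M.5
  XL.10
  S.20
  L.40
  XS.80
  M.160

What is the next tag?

XL.320

Size — repeats M → XL → S → L → XS: M, XL, S, L, XS, M → XL.
Second component: ×2 each step, so 5, 10, 20, 40, 80, 160 → 320.
Combining the parts gives XL.320.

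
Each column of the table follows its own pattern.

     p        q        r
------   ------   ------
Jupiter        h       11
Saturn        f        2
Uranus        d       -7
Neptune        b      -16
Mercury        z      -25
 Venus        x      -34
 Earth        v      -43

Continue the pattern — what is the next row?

Column p: Jupiter, Saturn, Uranus, Neptune, Mercury, Venus, Earth → Mars (runs through the planets Mercury→Neptune).
Column q: h, f, d, b, z, x, v → t (letters move back 2 places in the alphabet, wrapping A→Z).
Column r: 11, 2, -7, -16, -25, -34, -43 → -52 (−9 each step).
Combining the parts gives Mars  t  -52.

Mars  t  -52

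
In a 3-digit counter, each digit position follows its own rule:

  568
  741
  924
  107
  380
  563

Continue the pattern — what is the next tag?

First digit — +2 each step, mod 10: 5, 7, 9, 1, 3, 5 → 7.
Second digit — −2 each step, mod 10: 6, 4, 2, 0, 8, 6 → 4.
Third digit: +3 each step, mod 10; 8, 1, 4, 7, 0, 3 → 6.
Putting it together: 746.

746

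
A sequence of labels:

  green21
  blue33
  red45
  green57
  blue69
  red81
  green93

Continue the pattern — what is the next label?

blue105

Colour goes green, blue, red, green, blue, red, green → blue (repeats green → blue → red).
Second component: +12 each step, so 21, 33, 45, 57, 69, 81, 93 → 105.
Combining the parts gives blue105.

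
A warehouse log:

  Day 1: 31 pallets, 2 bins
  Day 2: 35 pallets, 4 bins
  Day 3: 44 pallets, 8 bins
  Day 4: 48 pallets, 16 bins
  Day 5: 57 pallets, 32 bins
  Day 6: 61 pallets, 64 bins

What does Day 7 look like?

70 pallets, 128 bins

Pallets: 31, 35, 44, 48, 57, 61 → 70 (alternating steps +4, +9, +4, +9, …).
Bins — ×2 each step: 2, 4, 8, 16, 32, 64 → 128.
Combining the parts gives 70 pallets, 128 bins.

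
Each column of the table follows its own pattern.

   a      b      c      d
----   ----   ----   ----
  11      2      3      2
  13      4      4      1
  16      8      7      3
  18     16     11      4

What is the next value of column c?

Column c: each term is the sum of the two before it, so 3, 4, 7, 11 → 18.

18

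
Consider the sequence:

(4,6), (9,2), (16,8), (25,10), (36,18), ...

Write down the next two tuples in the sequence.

(49,28), (64,46)

First coordinate: perfect squares: 2², 3², 4², …, so 4, 9, 16, 25, 36 → 49 → 64.
Second coordinate: each term is the sum of the two before it, so 6, 2, 8, 10, 18 → 28 → 46.
Putting the parts together: (49,28) and then (64,46).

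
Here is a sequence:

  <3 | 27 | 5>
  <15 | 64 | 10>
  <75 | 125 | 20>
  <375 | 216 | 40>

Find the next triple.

First component: ×5 each step; 3, 15, 75, 375 → 1875.
For the second component, perfect cubes: 3³, 4³, 5³, …: 27, 64, 125, 216 → 343.
Third component — ×2 each step: 5, 10, 20, 40 → 80.
Putting it together: <1875 | 343 | 80>.

<1875 | 343 | 80>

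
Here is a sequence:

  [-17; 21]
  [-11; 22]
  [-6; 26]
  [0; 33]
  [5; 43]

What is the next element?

[11; 56]

First slot: alternating steps +6, +5, +6, +5, …; -17, -11, -6, 0, 5 → 11.
Second slot: differences are 1, 4, 7, … (increasing by 3 each time); 21, 22, 26, 33, 43 → 56.
So the next element is [11; 56].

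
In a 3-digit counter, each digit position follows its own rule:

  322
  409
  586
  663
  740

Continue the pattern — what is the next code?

827

First digit — +1 each step, mod 10: 3, 4, 5, 6, 7 → 8.
Second digit: −2 each step, mod 10; 2, 0, 8, 6, 4 → 2.
Third digit: −3 each step, mod 10, so 2, 9, 6, 3, 0 → 7.
Putting it together: 827.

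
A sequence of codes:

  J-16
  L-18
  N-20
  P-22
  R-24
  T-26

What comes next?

Letter: letters move forward 2 places in the alphabet; J, L, N, P, R, T → V.
Second component — +2 each step: 16, 18, 20, 22, 24, 26 → 28.
So the next code is V-28.

V-28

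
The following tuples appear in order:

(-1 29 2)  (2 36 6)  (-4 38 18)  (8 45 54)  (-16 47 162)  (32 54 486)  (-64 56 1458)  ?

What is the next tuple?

First component: -1, 2, -4, 8, -16, 32, -64 → 128 (×(-2) each step).
For the second component, alternating steps +7, +2, +7, +2, …: 29, 36, 38, 45, 47, 54, 56 → 63.
Third component: ×3 each step, so 2, 6, 18, 54, 162, 486, 1458 → 4374.
Combining the parts gives (128 63 4374).

(128 63 4374)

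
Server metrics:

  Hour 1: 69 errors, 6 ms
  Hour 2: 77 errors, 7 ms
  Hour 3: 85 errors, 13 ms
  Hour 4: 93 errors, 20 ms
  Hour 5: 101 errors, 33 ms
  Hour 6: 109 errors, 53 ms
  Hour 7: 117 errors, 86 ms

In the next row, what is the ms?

139

Ms — each term is the sum of the two before it: 6, 7, 13, 20, 33, 53, 86 → 139.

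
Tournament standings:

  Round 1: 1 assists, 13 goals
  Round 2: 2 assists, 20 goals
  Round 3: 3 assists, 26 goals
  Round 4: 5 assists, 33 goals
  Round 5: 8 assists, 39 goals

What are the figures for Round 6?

13 assists, 46 goals

Assists: each term is the sum of the two before it; 1, 2, 3, 5, 8 → 13.
For the goals, alternating steps +7, +6, +7, +6, …: 13, 20, 26, 33, 39 → 46.
Putting it together: 13 assists, 46 goals.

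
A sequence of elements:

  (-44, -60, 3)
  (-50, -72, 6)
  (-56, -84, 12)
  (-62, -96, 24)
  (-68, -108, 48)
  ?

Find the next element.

(-74, -120, 96)

First slot: −6 each step, so -44, -50, -56, -62, -68 → -74.
Second slot: -60, -72, -84, -96, -108 → -120 (−12 each step).
Third slot: 3, 6, 12, 24, 48 → 96 (×2 each step).
Putting it together: (-74, -120, 96).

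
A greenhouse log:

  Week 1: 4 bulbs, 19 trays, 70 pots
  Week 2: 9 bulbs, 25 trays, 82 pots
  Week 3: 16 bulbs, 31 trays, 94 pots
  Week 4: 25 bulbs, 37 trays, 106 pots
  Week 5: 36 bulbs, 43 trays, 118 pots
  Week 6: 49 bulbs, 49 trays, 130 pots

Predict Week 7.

Bulbs: perfect squares: 2², 3², 4², …, so 4, 9, 16, 25, 36, 49 → 64.
Trays: 19, 25, 31, 37, 43, 49 → 55 (+6 each step).
Pots: +12 each step; 70, 82, 94, 106, 118, 130 → 142.
So the next record is 64 bulbs, 55 trays, 142 pots.

64 bulbs, 55 trays, 142 pots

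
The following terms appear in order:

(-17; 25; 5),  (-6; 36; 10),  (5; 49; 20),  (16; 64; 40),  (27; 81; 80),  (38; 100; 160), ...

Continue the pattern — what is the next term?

For the first entry, +11 each step: -17, -6, 5, 16, 27, 38 → 49.
For the second entry, perfect squares: 5², 6², 7², …: 25, 36, 49, 64, 81, 100 → 121.
Third entry: ×2 each step; 5, 10, 20, 40, 80, 160 → 320.
Combining the parts gives (49; 121; 320).

(49; 121; 320)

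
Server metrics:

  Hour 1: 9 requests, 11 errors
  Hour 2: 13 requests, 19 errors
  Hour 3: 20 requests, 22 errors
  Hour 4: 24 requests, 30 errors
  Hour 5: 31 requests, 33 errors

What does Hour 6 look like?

35 requests, 41 errors

Requests — alternating steps +4, +7, +4, +7, …: 9, 13, 20, 24, 31 → 35.
Errors: alternating steps +8, +3, +8, +3, …; 11, 19, 22, 30, 33 → 41.
Combining the parts gives 35 requests, 41 errors.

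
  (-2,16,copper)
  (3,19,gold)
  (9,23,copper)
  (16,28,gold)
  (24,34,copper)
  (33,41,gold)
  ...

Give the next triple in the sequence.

(43,49,copper)

First coordinate: differences are 5, 6, 7, … (increasing by 1 each time); -2, 3, 9, 16, 24, 33 → 43.
Second coordinate — differences are 3, 4, 5, … (increasing by 1 each time): 16, 19, 23, 28, 34, 41 → 49.
For the metal, alternates copper ↔ gold: copper, gold, copper, gold, copper, gold → copper.
So the next triple is (43,49,copper).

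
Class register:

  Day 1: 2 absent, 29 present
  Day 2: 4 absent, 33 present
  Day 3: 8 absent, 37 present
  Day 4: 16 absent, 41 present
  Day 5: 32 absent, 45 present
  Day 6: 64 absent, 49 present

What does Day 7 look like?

Absent goes 2, 4, 8, 16, 32, 64 → 128 (×2 each step).
Present goes 29, 33, 37, 41, 45, 49 → 53 (+4 each step).
Combining the parts gives 128 absent, 53 present.

128 absent, 53 present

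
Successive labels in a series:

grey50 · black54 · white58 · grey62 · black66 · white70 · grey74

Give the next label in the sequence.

For the shade, repeats grey → black → white: grey, black, white, grey, black, white, grey → black.
For the second component, +4 each step: 50, 54, 58, 62, 66, 70, 74 → 78.
Putting it together: black78.

black78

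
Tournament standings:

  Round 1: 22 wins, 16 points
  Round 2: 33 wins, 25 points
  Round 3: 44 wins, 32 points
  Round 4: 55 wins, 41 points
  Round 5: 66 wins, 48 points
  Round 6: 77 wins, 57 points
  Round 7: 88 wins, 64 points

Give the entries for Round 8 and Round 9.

99 wins, 73 points; 110 wins, 80 points

Wins goes 22, 33, 44, 55, 66, 77, 88 → 99 → 110 (+11 each step).
Points goes 16, 25, 32, 41, 48, 57, 64 → 73 → 80 (alternating steps +9, +7, +9, +7, …).
So the next two rows are 99 wins, 73 points and 110 wins, 80 points.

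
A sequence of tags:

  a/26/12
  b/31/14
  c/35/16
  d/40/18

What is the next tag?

Letter — letters move forward 1 place in the alphabet: a, b, c, d → e.
Second component goes 26, 31, 35, 40 → 44 (alternating steps +5, +4, +5, +4, …).
For the third component, +2 each step: 12, 14, 16, 18 → 20.
Combining the parts gives e/44/20.

e/44/20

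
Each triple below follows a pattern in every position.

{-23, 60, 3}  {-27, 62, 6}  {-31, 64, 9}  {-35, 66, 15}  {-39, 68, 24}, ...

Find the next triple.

First entry: -23, -27, -31, -35, -39 → -43 (−4 each step).
Second entry goes 60, 62, 64, 66, 68 → 70 (+2 each step).
Third entry: each term is the sum of the two before it, so 3, 6, 9, 15, 24 → 39.
Putting it together: {-43, 70, 39}.

{-43, 70, 39}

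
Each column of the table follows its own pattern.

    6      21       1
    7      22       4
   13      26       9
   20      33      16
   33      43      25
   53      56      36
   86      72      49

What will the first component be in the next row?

First component: 6, 7, 13, 20, 33, 53, 86 → 139 (each term is the sum of the two before it).

139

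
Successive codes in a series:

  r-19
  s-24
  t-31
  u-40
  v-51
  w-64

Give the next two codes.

x-79, y-96

Letter: r, s, t, u, v, w → x → y (letters move forward 1 place in the alphabet).
Second component: differences are 5, 7, 9, … (increasing by 2 each time); 19, 24, 31, 40, 51, 64 → 79 → 96.
Putting the parts together: x-79 and then y-96.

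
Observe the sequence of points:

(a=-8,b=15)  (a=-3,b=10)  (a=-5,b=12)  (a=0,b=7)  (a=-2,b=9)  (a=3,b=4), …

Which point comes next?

(a=1,b=6)

A — alternating steps +5, −2, +5, −2, …: -8, -3, -5, 0, -2, 3 → 1.
B goes 15, 10, 12, 7, 9, 4 → 6 (together with the a always sums to 7).
So the next point is (a=1,b=6).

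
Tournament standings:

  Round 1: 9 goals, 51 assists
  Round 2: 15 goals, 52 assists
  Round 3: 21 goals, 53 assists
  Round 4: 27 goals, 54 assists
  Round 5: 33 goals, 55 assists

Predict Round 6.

39 goals, 56 assists

Goals: 9, 15, 21, 27, 33 → 39 (+6 each step).
For the assists, +1 each step: 51, 52, 53, 54, 55 → 56.
Combining the parts gives 39 goals, 56 assists.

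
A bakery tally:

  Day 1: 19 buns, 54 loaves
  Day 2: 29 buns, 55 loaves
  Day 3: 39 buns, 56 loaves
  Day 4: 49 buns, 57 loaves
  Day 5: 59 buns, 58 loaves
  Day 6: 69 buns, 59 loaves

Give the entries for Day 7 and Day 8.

79 buns, 60 loaves; 89 buns, 61 loaves

For the buns, +10 each step: 19, 29, 39, 49, 59, 69 → 79 → 89.
Loaves: +1 each step; 54, 55, 56, 57, 58, 59 → 60 → 61.
So the next two rows are 79 buns, 60 loaves and 89 buns, 61 loaves.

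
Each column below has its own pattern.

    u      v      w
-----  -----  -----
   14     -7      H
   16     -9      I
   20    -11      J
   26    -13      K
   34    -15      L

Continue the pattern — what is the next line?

Column u: 14, 16, 20, 26, 34 → 44 (differences are 2, 4, 6, … (increasing by 2 each time)).
Column v: −2 each step; -7, -9, -11, -13, -15 → -17.
Column w: H, I, J, K, L → M (letters move forward 1 place in the alphabet).
Putting it together: 44  -17  M.

44  -17  M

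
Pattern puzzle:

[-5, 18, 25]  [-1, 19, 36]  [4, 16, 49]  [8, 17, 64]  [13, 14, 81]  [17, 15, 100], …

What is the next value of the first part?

First part: alternating steps +4, +5, +4, +5, …, so -5, -1, 4, 8, 13, 17 → 22.

22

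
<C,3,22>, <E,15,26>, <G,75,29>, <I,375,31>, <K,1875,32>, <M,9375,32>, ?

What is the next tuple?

<O,46875,31>

Letter: C, E, G, I, K, M → O (letters move forward 2 places in the alphabet).
Second part — ×5 each step: 3, 15, 75, 375, 1875, 9375 → 46875.
Third part: 22, 26, 29, 31, 32, 32 → 31 (differences are 4, 3, 2, … (decreasing by 1 each time)).
So the next tuple is <O,46875,31>.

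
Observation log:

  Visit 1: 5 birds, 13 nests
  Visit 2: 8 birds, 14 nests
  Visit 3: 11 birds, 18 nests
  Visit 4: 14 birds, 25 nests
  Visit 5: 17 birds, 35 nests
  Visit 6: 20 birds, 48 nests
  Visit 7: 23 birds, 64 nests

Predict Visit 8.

Birds: +3 each step; 5, 8, 11, 14, 17, 20, 23 → 26.
Nests: 13, 14, 18, 25, 35, 48, 64 → 83 (differences are 1, 4, 7, … (increasing by 3 each time)).
So the next record is 26 birds, 83 nests.

26 birds, 83 nests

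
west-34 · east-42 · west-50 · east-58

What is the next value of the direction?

west

Direction goes west, east, west, east → west (alternates west ↔ east).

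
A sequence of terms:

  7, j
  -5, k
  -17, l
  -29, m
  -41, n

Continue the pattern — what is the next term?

For the first coordinate, −12 each step: 7, -5, -17, -29, -41 → -53.
Letter goes j, k, l, m, n → o (letters move forward 1 place in the alphabet).
So the next term is -53, o.

-53, o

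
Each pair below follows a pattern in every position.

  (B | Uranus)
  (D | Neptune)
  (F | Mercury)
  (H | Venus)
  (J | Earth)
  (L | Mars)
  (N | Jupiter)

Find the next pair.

Letter: letters move forward 2 places in the alphabet, so B, D, F, H, J, L, N → P.
Planet: Uranus, Neptune, Mercury, Venus, Earth, Mars, Jupiter → Saturn (runs through the planets Mercury→Neptune).
Putting it together: (P | Saturn).

(P | Saturn)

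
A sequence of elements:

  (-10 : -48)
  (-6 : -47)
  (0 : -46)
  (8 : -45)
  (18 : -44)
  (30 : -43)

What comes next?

First part — differences are 4, 6, 8, … (increasing by 2 each time): -10, -6, 0, 8, 18, 30 → 44.
Second part: +1 each step; -48, -47, -46, -45, -44, -43 → -42.
Combining the parts gives (44 : -42).

(44 : -42)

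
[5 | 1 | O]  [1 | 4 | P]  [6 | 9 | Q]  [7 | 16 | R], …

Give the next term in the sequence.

First coordinate — each term is the sum of the two before it: 5, 1, 6, 7 → 13.
Second coordinate goes 1, 4, 9, 16 → 25 (perfect squares: 1², 2², 3², …).
Letter goes O, P, Q, R → S (letters move forward 1 place in the alphabet).
So the next term is [13 | 25 | S].

[13 | 25 | S]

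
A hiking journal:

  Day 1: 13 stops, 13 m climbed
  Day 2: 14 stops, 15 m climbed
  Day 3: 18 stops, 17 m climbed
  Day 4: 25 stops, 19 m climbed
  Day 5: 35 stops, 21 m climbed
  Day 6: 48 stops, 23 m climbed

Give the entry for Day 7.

Stops: differences are 1, 4, 7, … (increasing by 3 each time), so 13, 14, 18, 25, 35, 48 → 64.
M climbed: 13, 15, 17, 19, 21, 23 → 25 (+2 each step).
So the next row is 64 stops, 25 m climbed.

64 stops, 25 m climbed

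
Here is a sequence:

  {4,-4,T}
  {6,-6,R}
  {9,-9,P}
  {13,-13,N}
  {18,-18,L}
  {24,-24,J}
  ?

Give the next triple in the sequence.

First slot: differences are 2, 3, 4, … (increasing by 1 each time), so 4, 6, 9, 13, 18, 24 → 31.
Second slot: always the negative of the first slot; -4, -6, -9, -13, -18, -24 → -31.
Letter: letters move back 2 places in the alphabet, so T, R, P, N, L, J → H.
So the next triple is {31,-31,H}.

{31,-31,H}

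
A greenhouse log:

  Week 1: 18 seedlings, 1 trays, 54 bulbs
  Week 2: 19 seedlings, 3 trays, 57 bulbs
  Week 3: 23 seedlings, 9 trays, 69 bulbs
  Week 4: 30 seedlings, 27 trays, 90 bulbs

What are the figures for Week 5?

Seedlings: differences are 1, 4, 7, … (increasing by 3 each time); 18, 19, 23, 30 → 40.
Trays — ×3 each step: 1, 3, 9, 27 → 81.
Bulbs — always 3 × the seedlings: 54, 57, 69, 90 → 120.
Putting it together: 40 seedlings, 81 trays, 120 bulbs.

40 seedlings, 81 trays, 120 bulbs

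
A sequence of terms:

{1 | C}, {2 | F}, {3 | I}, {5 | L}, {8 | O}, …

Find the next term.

First value: each term is the sum of the two before it; 1, 2, 3, 5, 8 → 13.
Letter: letters move forward 3 places in the alphabet, so C, F, I, L, O → R.
Putting it together: {13 | R}.

{13 | R}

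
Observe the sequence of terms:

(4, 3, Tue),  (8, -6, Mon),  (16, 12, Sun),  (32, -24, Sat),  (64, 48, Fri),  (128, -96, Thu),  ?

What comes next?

(256, 192, Wed)

For the first part, ×2 each step: 4, 8, 16, 32, 64, 128 → 256.
Second part: 3, -6, 12, -24, 48, -96 → 192 (×(-2) each step).
Day goes Tue, Mon, Sun, Sat, Fri, Thu → Wed (runs backward through the weekdays Mon→Sun).
Putting it together: (256, 192, Wed).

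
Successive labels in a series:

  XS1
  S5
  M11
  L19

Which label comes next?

Size — runs through clothing sizes XS→XL: XS, S, M, L → XL.
Second component: differences are 4, 6, 8, … (increasing by 2 each time), so 1, 5, 11, 19 → 29.
Putting it together: XL29.

XL29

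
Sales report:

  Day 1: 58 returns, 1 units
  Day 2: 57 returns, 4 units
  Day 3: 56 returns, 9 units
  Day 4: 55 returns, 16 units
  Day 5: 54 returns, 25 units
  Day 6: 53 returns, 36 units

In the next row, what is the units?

49

For the units, perfect squares: 1², 2², 3², …: 1, 4, 9, 16, 25, 36 → 49.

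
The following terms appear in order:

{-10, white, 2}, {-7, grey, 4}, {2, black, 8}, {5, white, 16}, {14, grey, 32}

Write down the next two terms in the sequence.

First coordinate: -10, -7, 2, 5, 14 → 17 → 26 (alternating steps +3, +9, +3, +9, …).
For the shade, repeats white → grey → black: white, grey, black, white, grey → black → white.
Third coordinate: ×2 each step, so 2, 4, 8, 16, 32 → 64 → 128.
Putting the parts together: {17, black, 64} and then {26, white, 128}.

{17, black, 64}, {26, white, 128}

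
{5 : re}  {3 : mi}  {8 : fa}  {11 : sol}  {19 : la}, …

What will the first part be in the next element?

30

First part goes 5, 3, 8, 11, 19 → 30 (each term is the sum of the two before it).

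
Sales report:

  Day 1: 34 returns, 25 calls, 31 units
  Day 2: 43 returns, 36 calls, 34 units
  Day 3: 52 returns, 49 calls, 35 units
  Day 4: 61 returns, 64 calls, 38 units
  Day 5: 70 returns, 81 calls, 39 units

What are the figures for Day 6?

Returns: +9 each step; 34, 43, 52, 61, 70 → 79.
For the calls, perfect squares: 5², 6², 7², …: 25, 36, 49, 64, 81 → 100.
Units — alternating steps +3, +1, +3, +1, …: 31, 34, 35, 38, 39 → 42.
So the next line is 79 returns, 100 calls, 42 units.

79 returns, 100 calls, 42 units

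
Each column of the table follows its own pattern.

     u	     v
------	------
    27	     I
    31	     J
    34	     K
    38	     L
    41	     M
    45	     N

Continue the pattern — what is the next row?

For the column u, alternating steps +4, +3, +4, +3, …: 27, 31, 34, 38, 41, 45 → 48.
Column v: I, J, K, L, M, N → O (letters move forward 1 place in the alphabet).
Putting it together: 48  O.

48  O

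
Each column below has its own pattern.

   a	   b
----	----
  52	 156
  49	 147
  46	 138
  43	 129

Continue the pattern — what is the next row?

For the column a, −3 each step: 52, 49, 46, 43 → 40.
Column b goes 156, 147, 138, 129 → 120 (always 3 × the column a).
So the next row is 40  120.

40  120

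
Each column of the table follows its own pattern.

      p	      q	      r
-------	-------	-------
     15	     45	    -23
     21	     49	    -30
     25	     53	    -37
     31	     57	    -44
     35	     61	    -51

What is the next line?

41  65  -58

Column p goes 15, 21, 25, 31, 35 → 41 (alternating steps +6, +4, +6, +4, …).
Column q: +4 each step, so 45, 49, 53, 57, 61 → 65.
Column r — −7 each step: -23, -30, -37, -44, -51 → -58.
Combining the parts gives 41  65  -58.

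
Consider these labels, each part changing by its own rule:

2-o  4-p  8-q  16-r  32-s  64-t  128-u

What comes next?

256-v

First component: ×2 each step; 2, 4, 8, 16, 32, 64, 128 → 256.
Letter goes o, p, q, r, s, t, u → v (letters move forward 1 place in the alphabet).
So the next label is 256-v.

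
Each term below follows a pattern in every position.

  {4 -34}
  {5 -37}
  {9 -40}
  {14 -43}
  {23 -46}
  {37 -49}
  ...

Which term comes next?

First part goes 4, 5, 9, 14, 23, 37 → 60 (each term is the sum of the two before it).
Second part goes -34, -37, -40, -43, -46, -49 → -52 (−3 each step).
Combining the parts gives {60 -52}.

{60 -52}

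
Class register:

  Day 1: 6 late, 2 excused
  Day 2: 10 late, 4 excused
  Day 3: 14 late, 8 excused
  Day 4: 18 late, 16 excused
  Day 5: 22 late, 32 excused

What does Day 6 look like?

26 late, 64 excused

Late — +4 each step: 6, 10, 14, 18, 22 → 26.
Excused: 2, 4, 8, 16, 32 → 64 (×2 each step).
Combining the parts gives 26 late, 64 excused.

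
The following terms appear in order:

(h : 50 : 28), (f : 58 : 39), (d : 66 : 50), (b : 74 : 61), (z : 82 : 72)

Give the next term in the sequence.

Letter: letters move back 2 places in the alphabet, wrapping A→Z, so h, f, d, b, z → x.
Second part: +8 each step, so 50, 58, 66, 74, 82 → 90.
For the third part, +11 each step: 28, 39, 50, 61, 72 → 83.
So the next term is (x : 90 : 83).

(x : 90 : 83)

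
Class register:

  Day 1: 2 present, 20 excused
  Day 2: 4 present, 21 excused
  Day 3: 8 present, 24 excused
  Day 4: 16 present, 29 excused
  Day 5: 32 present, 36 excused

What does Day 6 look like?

64 present, 45 excused

Present: 2, 4, 8, 16, 32 → 64 (×2 each step).
For the excused, differences are 1, 3, 5, … (increasing by 2 each time): 20, 21, 24, 29, 36 → 45.
Putting it together: 64 present, 45 excused.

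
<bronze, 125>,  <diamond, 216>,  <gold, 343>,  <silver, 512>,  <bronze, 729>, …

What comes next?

Rank: repeats bronze → diamond → gold → silver, so bronze, diamond, gold, silver, bronze → diamond.
Second coordinate: 125, 216, 343, 512, 729 → 1000 (perfect cubes: 5³, 6³, 7³, …).
So the next pair is <diamond, 1000>.

<diamond, 1000>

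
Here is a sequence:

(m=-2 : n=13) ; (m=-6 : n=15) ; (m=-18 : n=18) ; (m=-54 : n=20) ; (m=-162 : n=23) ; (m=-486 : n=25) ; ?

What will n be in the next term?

N: 13, 15, 18, 20, 23, 25 → 28 (alternating steps +2, +3, +2, +3, …).

28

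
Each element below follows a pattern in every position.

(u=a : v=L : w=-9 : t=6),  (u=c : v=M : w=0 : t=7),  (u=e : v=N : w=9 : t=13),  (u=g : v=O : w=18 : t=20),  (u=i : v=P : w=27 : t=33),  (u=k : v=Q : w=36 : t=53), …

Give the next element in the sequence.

(u=m : v=R : w=45 : t=86)

U: letters move forward 2 places in the alphabet; a, c, e, g, i, k → m.
V — letters move forward 1 place in the alphabet: L, M, N, O, P, Q → R.
W: +9 each step, so -9, 0, 9, 18, 27, 36 → 45.
T — each term is the sum of the two before it: 6, 7, 13, 20, 33, 53 → 86.
Combining the parts gives (u=m : v=R : w=45 : t=86).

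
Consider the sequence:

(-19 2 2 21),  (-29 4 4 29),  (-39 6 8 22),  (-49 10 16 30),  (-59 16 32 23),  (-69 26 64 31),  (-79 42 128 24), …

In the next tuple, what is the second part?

First part goes -19, -29, -39, -49, -59, -69, -79 → -89 (−10 each step).
Second part — each term is the sum of the two before it: 2, 4, 6, 10, 16, 26, 42 → 68.
Third part goes 2, 4, 8, 16, 32, 64, 128 → 256 (×2 each step).
Fourth part: 21, 29, 22, 30, 23, 31, 24 → 32 (alternating steps +8, −7, +8, −7, …).

68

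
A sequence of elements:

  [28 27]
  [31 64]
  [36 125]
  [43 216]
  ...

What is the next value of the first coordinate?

52

First coordinate: differences are 3, 5, 7, … (increasing by 2 each time); 28, 31, 36, 43 → 52.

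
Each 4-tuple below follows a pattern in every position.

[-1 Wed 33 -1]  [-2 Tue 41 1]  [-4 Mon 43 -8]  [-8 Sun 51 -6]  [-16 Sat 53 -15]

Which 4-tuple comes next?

For the first component, ×2 each step: -1, -2, -4, -8, -16 → -32.
Day goes Wed, Tue, Mon, Sun, Sat → Fri (runs backward through the weekdays Mon→Sun).
Third component: alternating steps +8, +2, +8, +2, …, so 33, 41, 43, 51, 53 → 61.
For the fourth component, alternating steps +2, −9, +2, −9, …: -1, 1, -8, -6, -15 → -13.
Putting it together: [-32 Fri 61 -13].

[-32 Fri 61 -13]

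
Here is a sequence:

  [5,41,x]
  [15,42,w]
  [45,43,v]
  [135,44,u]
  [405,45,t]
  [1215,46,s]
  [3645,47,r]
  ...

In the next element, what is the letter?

q

For the letter, letters move back 1 place in the alphabet: x, w, v, u, t, s, r → q.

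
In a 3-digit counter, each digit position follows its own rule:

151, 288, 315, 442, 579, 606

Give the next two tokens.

733 then 860

First digit: +1 each step, mod 10, so 1, 2, 3, 4, 5, 6 → 7 → 8.
Second digit: +3 each step, mod 10; 5, 8, 1, 4, 7, 0 → 3 → 6.
Third digit: −3 each step, mod 10, so 1, 8, 5, 2, 9, 6 → 3 → 0.
Putting the parts together: 733 and then 860.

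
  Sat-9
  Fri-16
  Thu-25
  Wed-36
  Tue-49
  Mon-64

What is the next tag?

Day — runs backward through the weekdays Mon→Sun: Sat, Fri, Thu, Wed, Tue, Mon → Sun.
For the second component, perfect squares: 3², 4², 5², …: 9, 16, 25, 36, 49, 64 → 81.
So the next tag is Sun-81.

Sun-81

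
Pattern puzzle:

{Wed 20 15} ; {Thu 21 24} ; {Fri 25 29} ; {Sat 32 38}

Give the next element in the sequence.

{Sun 42 43}

Day: Wed, Thu, Fri, Sat → Sun (runs through the weekdays Mon→Sun).
Second entry: differences are 1, 4, 7, … (increasing by 3 each time), so 20, 21, 25, 32 → 42.
Third entry: alternating steps +9, +5, +9, +5, …, so 15, 24, 29, 38 → 43.
Combining the parts gives {Sun 42 43}.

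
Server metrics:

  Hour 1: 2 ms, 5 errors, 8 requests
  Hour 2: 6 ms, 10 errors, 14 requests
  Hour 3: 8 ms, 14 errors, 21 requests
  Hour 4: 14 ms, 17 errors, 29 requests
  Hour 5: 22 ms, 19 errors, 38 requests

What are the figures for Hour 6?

Ms goes 2, 6, 8, 14, 22 → 36 (each term is the sum of the two before it).
Errors goes 5, 10, 14, 17, 19 → 20 (differences are 5, 4, 3, … (decreasing by 1 each time)).
Requests: differences are 6, 7, 8, … (increasing by 1 each time), so 8, 14, 21, 29, 38 → 48.
Combining the parts gives 36 ms, 20 errors, 48 requests.

36 ms, 20 errors, 48 requests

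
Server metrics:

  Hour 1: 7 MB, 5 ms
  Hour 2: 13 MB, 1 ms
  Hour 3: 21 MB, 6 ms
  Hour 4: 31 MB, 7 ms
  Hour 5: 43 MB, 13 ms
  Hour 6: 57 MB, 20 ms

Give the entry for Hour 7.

73 MB, 33 ms

MB: differences are 6, 8, 10, … (increasing by 2 each time); 7, 13, 21, 31, 43, 57 → 73.
Ms goes 5, 1, 6, 7, 13, 20 → 33 (each term is the sum of the two before it).
Putting it together: 73 MB, 33 ms.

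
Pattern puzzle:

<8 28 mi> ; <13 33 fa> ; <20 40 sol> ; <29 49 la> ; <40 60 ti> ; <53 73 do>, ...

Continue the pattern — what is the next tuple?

For the first component, differences are 5, 7, 9, … (increasing by 2 each time): 8, 13, 20, 29, 40, 53 → 68.
For the second component, differences are 5, 7, 9, … (increasing by 2 each time): 28, 33, 40, 49, 60, 73 → 88.
For the note, runs through the solfège scale do→ti: mi, fa, sol, la, ti, do → re.
So the next tuple is <68 88 re>.

<68 88 re>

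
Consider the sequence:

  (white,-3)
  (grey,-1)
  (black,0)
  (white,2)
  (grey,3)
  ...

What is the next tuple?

Shade: repeats white → grey → black, so white, grey, black, white, grey → black.
Second component goes -3, -1, 0, 2, 3 → 5 (alternating steps +2, +1, +2, +1, …).
Putting it together: (black,5).

(black,5)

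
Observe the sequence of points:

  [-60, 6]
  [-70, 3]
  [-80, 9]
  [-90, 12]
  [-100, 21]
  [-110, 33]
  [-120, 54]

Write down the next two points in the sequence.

First component — −10 each step: -60, -70, -80, -90, -100, -110, -120 → -130 → -140.
Second component: each term is the sum of the two before it, so 6, 3, 9, 12, 21, 33, 54 → 87 → 141.
So the next two points are [-130, 87] and [-140, 141].

[-130, 87], [-140, 141]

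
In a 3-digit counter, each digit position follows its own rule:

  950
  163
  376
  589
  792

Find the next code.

First digit: +2 each step, mod 10; 9, 1, 3, 5, 7 → 9.
For the second digit, +1 each step, mod 10: 5, 6, 7, 8, 9 → 0.
Third digit: +3 each step, mod 10; 0, 3, 6, 9, 2 → 5.
So the next code is 905.

905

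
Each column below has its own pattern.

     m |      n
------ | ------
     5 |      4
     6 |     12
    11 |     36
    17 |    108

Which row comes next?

Column m: each term is the sum of the two before it; 5, 6, 11, 17 → 28.
Column n goes 4, 12, 36, 108 → 324 (×3 each step).
Combining the parts gives 28  324.

28  324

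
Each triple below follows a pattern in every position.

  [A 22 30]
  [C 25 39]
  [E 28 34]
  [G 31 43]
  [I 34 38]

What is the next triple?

[K 37 47]

Letter: A, C, E, G, I → K (letters move forward 2 places in the alphabet).
Second value: +3 each step; 22, 25, 28, 31, 34 → 37.
Third value — alternating steps +9, −5, +9, −5, …: 30, 39, 34, 43, 38 → 47.
Combining the parts gives [K 37 47].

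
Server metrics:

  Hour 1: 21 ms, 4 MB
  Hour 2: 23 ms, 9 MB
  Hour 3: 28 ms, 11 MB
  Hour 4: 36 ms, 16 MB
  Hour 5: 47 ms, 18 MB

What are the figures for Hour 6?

61 ms, 23 MB

Ms: differences are 2, 5, 8, … (increasing by 3 each time); 21, 23, 28, 36, 47 → 61.
MB: 4, 9, 11, 16, 18 → 23 (alternating steps +5, +2, +5, +2, …).
Combining the parts gives 61 ms, 23 MB.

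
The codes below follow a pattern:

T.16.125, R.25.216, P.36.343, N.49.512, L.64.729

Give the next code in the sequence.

Letter goes T, R, P, N, L → J (letters move back 2 places in the alphabet).
For the second component, perfect squares: 4², 5², 6², …: 16, 25, 36, 49, 64 → 81.
Third component: 125, 216, 343, 512, 729 → 1000 (perfect cubes: 5³, 6³, 7³, …).
Combining the parts gives J.81.1000.

J.81.1000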